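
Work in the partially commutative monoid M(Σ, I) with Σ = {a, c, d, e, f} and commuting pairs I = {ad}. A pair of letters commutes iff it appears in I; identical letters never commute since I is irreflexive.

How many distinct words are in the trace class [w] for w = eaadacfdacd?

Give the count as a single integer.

piece 0:e — minimal
piece 1:a rests on {0:e}
piece 2:a rests on {1:a}
piece 3:d rests on {0:e}
piece 4:a rests on {2:a}
piece 5:c rests on {3:d, 4:a}
piece 6:f rests on {5:c}
piece 7:d rests on {6:f}
piece 8:a rests on {6:f}
piece 9:c rests on {7:d, 8:a}
piece 10:d rests on {9:c}
minimal pieces: {0:e}
ways to finish when only these pieces remain (= sum over removing one remaining piece with nothing left below it):
  1 left: {10}→1
  2 left: {9,10}→1
  3 left: {7,9,10}→1  {8,9,10}→1
  4 left: {7,8,9,10}→2
  5 left: {6,7,8,9,10}→2
  6 left: {5,6,7,8,9,10}→2
  7 left: {3,5,6,7,8,9,10}→2  {4,5,6,7,8,9,10}→2
  8 left: {2,4,5,6,7,8,9,10}→2  {3,4,5,6,7,8,9,10}→4
  9 left: {1,2,4,5,6,7,8,9,10}→2  {2,3,4,5,6,7,8,9,10}→6
  placing 0:e first → 8 extensions

8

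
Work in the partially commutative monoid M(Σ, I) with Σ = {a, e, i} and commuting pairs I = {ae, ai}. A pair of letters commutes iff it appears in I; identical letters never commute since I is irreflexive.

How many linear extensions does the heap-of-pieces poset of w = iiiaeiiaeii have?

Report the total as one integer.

55

#0=i has no predecessor
#1=i depends on [0:i]
#2=i depends on [1:i]
#3=a has no predecessor
#4=e depends on [2:i]
#5=i depends on [4:e]
#6=i depends on [5:i]
#7=a depends on [3:a]
#8=e depends on [6:i]
#9=i depends on [8:e]
#10=i depends on [9:i]
sources: [0:i, 3:a]
N(rest) = Σ N(rest − s) over sources s of rest; N(one piece) = 1:
  size 1 → [7]=1  [10]=1
  size 2 → [3,7]=1  [7,10]=2  [9,10]=1
  size 3 → [3,7,10]=3  [7,9,10]=3  [8,9,10]=1
  size 4 → [3,7,9,10]=6  [6,8,9,10]=1  [7,8,9,10]=4
  size 5 → [3,7,8,9,10]=10  [5,6,8,9,10]=1  [6,7,8,9,10]=5
  size 6 → [3,6,7,8,9,10]=15  [4,5,6,8,9,10]=1  [5,6,7,8,9,10]=6
  size 7 → [2,4,5,6,8,9,10]=1  [3,5,6,7,8,9,10]=21  [4,5,6,7,8,9,10]=7
  size 8 → [1,2,4,5,6,8,9,10]=1  [2,4,5,6,7,8,9,10]=8  [3,4,5,6,7,8,9,10]=28
  size 9 → [0,1,2,4,5,6,8,9,10]=1  [1,2,4,5,6,7,8,9,10]=9  [2,3,4,5,6,7,8,9,10]=36
  first=0(i) contributes 45
  first=3(a) contributes 10
|[w]| = 55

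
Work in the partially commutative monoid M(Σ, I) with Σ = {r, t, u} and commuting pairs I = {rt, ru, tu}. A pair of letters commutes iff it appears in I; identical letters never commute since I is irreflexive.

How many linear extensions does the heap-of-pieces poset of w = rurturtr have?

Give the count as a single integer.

piece 0:r — minimal
piece 1:u — minimal
piece 2:r rests on {0:r}
piece 3:t — minimal
piece 4:u rests on {1:u}
piece 5:r rests on {2:r}
piece 6:t rests on {3:t}
piece 7:r rests on {5:r}
minimal pieces: {0:r, 1:u, 3:t}
ways to finish when only these pieces remain (= sum over removing one remaining piece with nothing left below it):
  1 left: {4}→1  {6}→1  {7}→1
  2 left: {1,4}→1  {3,6}→1  {4,6}→2  {4,7}→2  {5,7}→1  {6,7}→2
  3 left: {1,4,6}→3  {1,4,7}→3  {2,5,7}→1  {3,4,6}→3  {3,6,7}→3  {4,5,7}→3  {4,6,7}→6  {5,6,7}→3
  4 left: {0,2,5,7}→1  {1,3,4,6}→6  {1,4,5,7}→6  {1,4,6,7}→12  {2,4,5,7}→4  {2,5,6,7}→4  {3,4,6,7}→12  {3,5,6,7}→6  {4,5,6,7}→12
  5 left: {0,2,4,5,7}→5  {0,2,5,6,7}→5  {1,2,4,5,7}→10  {1,3,4,6,7}→30  {1,4,5,6,7}→30  {2,3,5,6,7}→10  {2,4,5,6,7}→20  {3,4,5,6,7}→30
  6 left: {0,1,2,4,5,7}→15  {0,2,3,5,6,7}→15  {0,2,4,5,6,7}→30  {1,2,4,5,6,7}→60  {1,3,4,5,6,7}→90  {2,3,4,5,6,7}→60
  placing 0:r first → 210 extensions
  placing 1:u first → 105 extensions
  placing 3:t first → 105 extensions
total linear extensions = 420

420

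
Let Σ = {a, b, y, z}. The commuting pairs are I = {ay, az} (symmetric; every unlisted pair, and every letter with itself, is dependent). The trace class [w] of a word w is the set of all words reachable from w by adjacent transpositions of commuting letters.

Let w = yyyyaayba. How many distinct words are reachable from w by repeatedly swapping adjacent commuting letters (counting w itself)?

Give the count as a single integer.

21

drop 0:y onto floor
drop 1:y onto {0:y}
drop 2:y onto {1:y}
drop 3:y onto {2:y}
drop 4:a onto floor
drop 5:a onto {4:a}
drop 6:y onto {3:y}
drop 7:b onto {5:a, 6:y}
drop 8:a onto {7:b}
ground layer = {0:y, 4:a}
drop-orders for the pieces not yet dropped (sum over which currently-grounded one goes next):
  1 to go: {8} 1
  2 to go: {7,8} 1
  3 to go: {5,7,8} 1  {6,7,8} 1
  4 to go: {3,6,7,8} 1  {4,5,7,8} 1  {5,6,7,8} 2
  5 to go: {2,3,6,7,8} 1  {3,5,6,7,8} 3  {4,5,6,7,8} 3
  6 to go: {1,2,3,6,7,8} 1  {2,3,5,6,7,8} 4  {3,4,5,6,7,8} 6
  7 to go: {0,1,2,3,6,7,8} 1  {1,2,3,5,6,7,8} 5  {2,3,4,5,6,7,8} 10
  if 0:y drops first: 15 orders
  if 4:a drops first: 6 orders
heap linearizations: 21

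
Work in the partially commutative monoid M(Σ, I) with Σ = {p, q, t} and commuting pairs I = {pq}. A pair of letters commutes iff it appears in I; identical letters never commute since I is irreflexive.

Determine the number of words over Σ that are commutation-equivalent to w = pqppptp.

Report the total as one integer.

0(p) covers ∅
1(q) covers ∅
2(p) covers 0:p
3(p) covers 2:p
4(p) covers 3:p
5(t) covers 1:q, 4:p
6(p) covers 5:t
floor of heap: 0:p, 1:q
completions by unplaced set U, small U first (add the entries for U minus each lowest piece of U):
  |U|=1: {6}:1
  |U|=2: {5,6}:1
  |U|=3: {1,5,6}:1  {4,5,6}:1
  |U|=4: {1,4,5,6}:2  {3,4,5,6}:1
  |U|=5: {1,3,4,5,6}:3  {2,3,4,5,6}:1
  start at 0(p): 4
  start at 1(q): 1
sum over floor = 5

5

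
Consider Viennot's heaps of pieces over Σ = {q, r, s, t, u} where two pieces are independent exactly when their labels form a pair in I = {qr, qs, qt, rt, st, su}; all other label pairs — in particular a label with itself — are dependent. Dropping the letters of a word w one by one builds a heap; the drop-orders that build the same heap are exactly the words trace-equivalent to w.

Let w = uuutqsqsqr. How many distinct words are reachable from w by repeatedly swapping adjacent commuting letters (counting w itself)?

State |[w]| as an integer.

#0=u has no predecessor
#1=u depends on [0:u]
#2=u depends on [1:u]
#3=t depends on [2:u]
#4=q depends on [2:u]
#5=s has no predecessor
#6=q depends on [4:q]
#7=s depends on [5:s]
#8=q depends on [6:q]
#9=r depends on [2:u, 7:s]
sources: [0:u, 5:s]
N(rest) = Σ N(rest − s) over sources s of rest; N(one piece) = 1:
  size 1 → [3]=1  [8]=1  [9]=1
  size 2 → [3,8]=2  [3,9]=2  [6,8]=1  [7,9]=1  [8,9]=2
  size 3 → [3,6,8]=3  [3,7,9]=3  [3,8,9]=6  [4,6,8]=1  [5,7,9]=1  [6,8,9]=3  [7,8,9]=3
  size 4 → [3,4,6,8]=4  [3,5,7,9]=4  [3,6,8,9]=12  [3,7,8,9]=12  [4,6,8,9]=4  [5,7,8,9]=4  [6,7,8,9]=6
  size 5 → [3,4,6,8,9]=20  [3,5,7,8,9]=20  [3,6,7,8,9]=30  [4,6,7,8,9]=10  [5,6,7,8,9]=10
  size 6 → [2,3,4,6,8,9]=20  [3,4,6,7,8,9]=60  [3,5,6,7,8,9]=60  [4,5,6,7,8,9]=20
  size 7 → [1,2,3,4,6,8,9]=20  [2,3,4,6,7,8,9]=80  [3,4,5,6,7,8,9]=140
  size 8 → [0,1,2,3,4,6,8,9]=20  [1,2,3,4,6,7,8,9]=100  [2,3,4,5,6,7,8,9]=220
  first=0(u) contributes 320
  first=5(s) contributes 120
|[w]| = 440

440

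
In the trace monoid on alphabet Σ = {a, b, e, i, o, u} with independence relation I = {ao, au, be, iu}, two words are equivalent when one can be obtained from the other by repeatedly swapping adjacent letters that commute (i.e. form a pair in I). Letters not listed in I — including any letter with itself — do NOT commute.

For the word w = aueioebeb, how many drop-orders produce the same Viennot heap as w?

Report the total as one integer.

drop 0:a onto floor
drop 1:u onto floor
drop 2:e onto {0:a, 1:u}
drop 3:i onto {2:e}
drop 4:o onto {3:i}
drop 5:e onto {4:o}
drop 6:b onto {4:o}
drop 7:e onto {5:e}
drop 8:b onto {6:b}
ground layer = {0:a, 1:u}
drop-orders for the pieces not yet dropped (sum over which currently-grounded one goes next):
  1 to go: {7} 1  {8} 1
  2 to go: {5,7} 1  {6,8} 1  {7,8} 2
  3 to go: {5,7,8} 3  {6,7,8} 3
  4 to go: {5,6,7,8} 6
  5 to go: {4,5,6,7,8} 6
  6 to go: {3,4,5,6,7,8} 6
  7 to go: {2,3,4,5,6,7,8} 6
  if 0:a drops first: 6 orders
  if 1:u drops first: 6 orders
heap linearizations: 12

12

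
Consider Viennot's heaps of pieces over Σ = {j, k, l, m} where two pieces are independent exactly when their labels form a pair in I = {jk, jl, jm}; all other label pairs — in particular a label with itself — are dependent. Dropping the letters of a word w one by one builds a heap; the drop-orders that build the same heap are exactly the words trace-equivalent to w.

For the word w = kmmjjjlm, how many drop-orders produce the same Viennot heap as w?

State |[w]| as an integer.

#0=k has no predecessor
#1=m depends on [0:k]
#2=m depends on [1:m]
#3=j has no predecessor
#4=j depends on [3:j]
#5=j depends on [4:j]
#6=l depends on [2:m]
#7=m depends on [6:l]
sources: [0:k, 3:j]
N(rest) = Σ N(rest − s) over sources s of rest; N(one piece) = 1:
  size 1 → [5]=1  [7]=1
  size 2 → [4,5]=1  [5,7]=2  [6,7]=1
  size 3 → [2,6,7]=1  [3,4,5]=1  [4,5,7]=3  [5,6,7]=3
  size 4 → [1,2,6,7]=1  [2,5,6,7]=4  [3,4,5,7]=4  [4,5,6,7]=6
  size 5 → [0,1,2,6,7]=1  [1,2,5,6,7]=5  [2,4,5,6,7]=10  [3,4,5,6,7]=10
  size 6 → [0,1,2,5,6,7]=6  [1,2,4,5,6,7]=15  [2,3,4,5,6,7]=20
  first=0(k) contributes 35
  first=3(j) contributes 21
|[w]| = 56

56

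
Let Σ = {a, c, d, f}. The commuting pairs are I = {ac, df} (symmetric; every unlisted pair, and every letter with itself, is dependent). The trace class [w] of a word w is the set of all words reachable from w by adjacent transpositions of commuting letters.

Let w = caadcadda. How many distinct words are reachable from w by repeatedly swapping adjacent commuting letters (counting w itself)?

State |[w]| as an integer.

6

piece 0:c — minimal
piece 1:a — minimal
piece 2:a rests on {1:a}
piece 3:d rests on {0:c, 2:a}
piece 4:c rests on {3:d}
piece 5:a rests on {3:d}
piece 6:d rests on {4:c, 5:a}
piece 7:d rests on {6:d}
piece 8:a rests on {7:d}
minimal pieces: {0:c, 1:a}
ways to finish when only these pieces remain (= sum over removing one remaining piece with nothing left below it):
  1 left: {8}→1
  2 left: {7,8}→1
  3 left: {6,7,8}→1
  4 left: {4,6,7,8}→1  {5,6,7,8}→1
  5 left: {4,5,6,7,8}→2
  6 left: {3,4,5,6,7,8}→2
  7 left: {0,3,4,5,6,7,8}→2  {2,3,4,5,6,7,8}→2
  placing 0:c first → 2 extensions
  placing 1:a first → 4 extensions
total linear extensions = 6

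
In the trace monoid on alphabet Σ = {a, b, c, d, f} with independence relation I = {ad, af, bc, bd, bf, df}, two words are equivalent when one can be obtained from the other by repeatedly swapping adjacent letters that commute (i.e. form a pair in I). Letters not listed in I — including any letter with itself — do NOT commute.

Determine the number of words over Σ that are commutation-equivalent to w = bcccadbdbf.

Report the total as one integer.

drop 0:b onto floor
drop 1:c onto floor
drop 2:c onto {1:c}
drop 3:c onto {2:c}
drop 4:a onto {0:b, 3:c}
drop 5:d onto {3:c}
drop 6:b onto {4:a}
drop 7:d onto {5:d}
drop 8:b onto {6:b}
drop 9:f onto {3:c}
ground layer = {0:b, 1:c}
drop-orders for the pieces not yet dropped (sum over which currently-grounded one goes next):
  1 to go: {7} 1  {8} 1  {9} 1
  2 to go: {5,7} 1  {6,8} 1  {7,8} 2  {7,9} 2  {8,9} 2
  3 to go: {4,6,8} 1  {5,7,8} 3  {5,7,9} 3  {6,7,8} 3  {6,8,9} 3  {7,8,9} 6
  4 to go: {0,4,6,8} 1  {4,6,7,8} 4  {4,6,8,9} 4  {5,6,7,8} 6  {5,7,8,9} 12  {6,7,8,9} 12
  5 to go: {0,4,6,7,8} 5  {0,4,6,8,9} 5  {4,5,6,7,8} 10  {4,6,7,8,9} 20  {5,6,7,8,9} 30
  6 to go: {0,4,5,6,7,8} 15  {0,4,6,7,8,9} 30  {4,5,6,7,8,9} 60
  7 to go: {0,4,5,6,7,8,9} 105  {3,4,5,6,7,8,9} 60
  8 to go: {0,3,4,5,6,7,8,9} 165  {2,3,4,5,6,7,8,9} 60
  if 0:b drops first: 60 orders
  if 1:c drops first: 225 orders
heap linearizations: 285

285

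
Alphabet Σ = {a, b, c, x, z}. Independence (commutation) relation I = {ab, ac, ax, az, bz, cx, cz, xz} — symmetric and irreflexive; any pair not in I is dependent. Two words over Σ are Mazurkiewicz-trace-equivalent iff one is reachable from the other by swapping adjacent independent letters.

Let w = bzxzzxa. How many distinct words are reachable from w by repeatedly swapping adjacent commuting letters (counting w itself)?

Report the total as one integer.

140

0(b) covers ∅
1(z) covers ∅
2(x) covers 0:b
3(z) covers 1:z
4(z) covers 3:z
5(x) covers 2:x
6(a) covers ∅
floor of heap: 0:b, 1:z, 6:a
completions by unplaced set U, small U first (add the entries for U minus each lowest piece of U):
  |U|=1: {4}:1  {5}:1  {6}:1
  |U|=2: {2,5}:1  {3,4}:1  {4,5}:2  {4,6}:2  {5,6}:2
  |U|=3: {0,2,5}:1  {1,3,4}:1  {2,4,5}:3  {2,5,6}:3  {3,4,5}:3  {3,4,6}:3  {4,5,6}:6
  |U|=4: {0,2,4,5}:4  {0,2,5,6}:4  {1,3,4,5}:4  {1,3,4,6}:4  {2,3,4,5}:6  {2,4,5,6}:12  {3,4,5,6}:12
  |U|=5: {0,2,3,4,5}:10  {0,2,4,5,6}:20  {1,2,3,4,5}:10  {1,3,4,5,6}:20  {2,3,4,5,6}:30
  start at 0(b): 60
  start at 1(z): 60
  start at 6(a): 20
sum over floor = 140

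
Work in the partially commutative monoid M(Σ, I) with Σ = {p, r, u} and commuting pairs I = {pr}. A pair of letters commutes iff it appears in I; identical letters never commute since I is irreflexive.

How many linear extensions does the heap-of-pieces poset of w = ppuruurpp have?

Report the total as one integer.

3

#0=p has no predecessor
#1=p depends on [0:p]
#2=u depends on [1:p]
#3=r depends on [2:u]
#4=u depends on [3:r]
#5=u depends on [4:u]
#6=r depends on [5:u]
#7=p depends on [5:u]
#8=p depends on [7:p]
sources: [0:p]
N(rest) = Σ N(rest − s) over sources s of rest; N(one piece) = 1:
  size 1 → [6]=1  [8]=1
  size 2 → [6,8]=2  [7,8]=1
  size 3 → [6,7,8]=3
  size 4 → [5,6,7,8]=3
  size 5 → [4,5,6,7,8]=3
  size 6 → [3,4,5,6,7,8]=3
  size 7 → [2,3,4,5,6,7,8]=3
  first=0(p) contributes 3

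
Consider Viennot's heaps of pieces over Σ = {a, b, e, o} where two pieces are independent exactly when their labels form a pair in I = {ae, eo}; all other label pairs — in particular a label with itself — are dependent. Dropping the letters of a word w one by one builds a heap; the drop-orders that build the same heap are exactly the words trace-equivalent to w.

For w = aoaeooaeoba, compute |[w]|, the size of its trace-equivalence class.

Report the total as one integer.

36

drop 0:a onto floor
drop 1:o onto {0:a}
drop 2:a onto {1:o}
drop 3:e onto floor
drop 4:o onto {2:a}
drop 5:o onto {4:o}
drop 6:a onto {5:o}
drop 7:e onto {3:e}
drop 8:o onto {6:a}
drop 9:b onto {7:e, 8:o}
drop 10:a onto {9:b}
ground layer = {0:a, 3:e}
drop-orders for the pieces not yet dropped (sum over which currently-grounded one goes next):
  1 to go: {10} 1
  2 to go: {9,10} 1
  3 to go: {7,9,10} 1  {8,9,10} 1
  4 to go: {3,7,9,10} 1  {6,8,9,10} 1  {7,8,9,10} 2
  5 to go: {3,7,8,9,10} 3  {5,6,8,9,10} 1  {6,7,8,9,10} 3
  6 to go: {3,6,7,8,9,10} 6  {4,5,6,8,9,10} 1  {5,6,7,8,9,10} 4
  7 to go: {2,4,5,6,8,9,10} 1  {3,5,6,7,8,9,10} 10  {4,5,6,7,8,9,10} 5
  8 to go: {1,2,4,5,6,8,9,10} 1  {2,4,5,6,7,8,9,10} 6  {3,4,5,6,7,8,9,10} 15
  9 to go: {0,1,2,4,5,6,8,9,10} 1  {1,2,4,5,6,7,8,9,10} 7  {2,3,4,5,6,7,8,9,10} 21
  if 0:a drops first: 28 orders
  if 3:e drops first: 8 orders
heap linearizations: 36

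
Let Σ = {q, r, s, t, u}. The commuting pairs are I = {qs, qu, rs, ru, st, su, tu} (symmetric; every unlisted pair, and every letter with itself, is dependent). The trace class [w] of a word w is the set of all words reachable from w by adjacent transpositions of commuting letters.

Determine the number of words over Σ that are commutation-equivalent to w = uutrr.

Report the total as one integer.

0(u) covers ∅
1(u) covers 0:u
2(t) covers ∅
3(r) covers 2:t
4(r) covers 3:r
floor of heap: 0:u, 2:t
completions by unplaced set U, small U first (add the entries for U minus each lowest piece of U):
  |U|=1: {1}:1  {4}:1
  |U|=2: {0,1}:1  {1,4}:2  {3,4}:1
  |U|=3: {0,1,4}:3  {1,3,4}:3  {2,3,4}:1
  start at 0(u): 4
  start at 2(t): 6
sum over floor = 10

10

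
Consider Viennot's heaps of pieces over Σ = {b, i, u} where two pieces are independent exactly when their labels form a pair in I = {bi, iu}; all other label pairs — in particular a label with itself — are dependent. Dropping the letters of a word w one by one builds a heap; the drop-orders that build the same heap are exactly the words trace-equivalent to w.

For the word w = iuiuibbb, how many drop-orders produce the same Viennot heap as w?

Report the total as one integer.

56

drop 0:i onto floor
drop 1:u onto floor
drop 2:i onto {0:i}
drop 3:u onto {1:u}
drop 4:i onto {2:i}
drop 5:b onto {3:u}
drop 6:b onto {5:b}
drop 7:b onto {6:b}
ground layer = {0:i, 1:u}
drop-orders for the pieces not yet dropped (sum over which currently-grounded one goes next):
  1 to go: {4} 1  {7} 1
  2 to go: {2,4} 1  {4,7} 2  {6,7} 1
  3 to go: {0,2,4} 1  {2,4,7} 3  {4,6,7} 3  {5,6,7} 1
  4 to go: {0,2,4,7} 4  {2,4,6,7} 6  {3,5,6,7} 1  {4,5,6,7} 4
  5 to go: {0,2,4,6,7} 10  {1,3,5,6,7} 1  {2,4,5,6,7} 10  {3,4,5,6,7} 5
  6 to go: {0,2,4,5,6,7} 20  {1,3,4,5,6,7} 6  {2,3,4,5,6,7} 15
  if 0:i drops first: 21 orders
  if 1:u drops first: 35 orders
heap linearizations: 56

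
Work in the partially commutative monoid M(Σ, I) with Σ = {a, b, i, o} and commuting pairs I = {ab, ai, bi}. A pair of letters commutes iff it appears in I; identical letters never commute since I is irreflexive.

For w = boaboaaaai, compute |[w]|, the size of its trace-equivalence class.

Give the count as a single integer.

#0=b has no predecessor
#1=o depends on [0:b]
#2=a depends on [1:o]
#3=b depends on [1:o]
#4=o depends on [2:a, 3:b]
#5=a depends on [4:o]
#6=a depends on [5:a]
#7=a depends on [6:a]
#8=a depends on [7:a]
#9=i depends on [4:o]
sources: [0:b]
N(rest) = Σ N(rest − s) over sources s of rest; N(one piece) = 1:
  size 1 → [8]=1  [9]=1
  size 2 → [7,8]=1  [8,9]=2
  size 3 → [6,7,8]=1  [7,8,9]=3
  size 4 → [5,6,7,8]=1  [6,7,8,9]=4
  size 5 → [5,6,7,8,9]=5
  size 6 → [4,5,6,7,8,9]=5
  size 7 → [2,4,5,6,7,8,9]=5  [3,4,5,6,7,8,9]=5
  size 8 → [2,3,4,5,6,7,8,9]=10
  first=0(b) contributes 10

10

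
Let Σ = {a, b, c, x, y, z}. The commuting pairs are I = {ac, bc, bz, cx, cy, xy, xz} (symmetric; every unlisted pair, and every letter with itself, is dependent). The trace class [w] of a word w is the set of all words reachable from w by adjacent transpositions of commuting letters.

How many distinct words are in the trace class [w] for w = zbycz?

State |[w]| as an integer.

5

drop 0:z onto floor
drop 1:b onto floor
drop 2:y onto {0:z, 1:b}
drop 3:c onto {0:z}
drop 4:z onto {2:y, 3:c}
ground layer = {0:z, 1:b}
drop-orders for the pieces not yet dropped (sum over which currently-grounded one goes next):
  1 to go: {4} 1
  2 to go: {2,4} 1  {3,4} 1
  3 to go: {1,2,4} 1  {2,3,4} 2
  if 0:z drops first: 3 orders
  if 1:b drops first: 2 orders
heap linearizations: 5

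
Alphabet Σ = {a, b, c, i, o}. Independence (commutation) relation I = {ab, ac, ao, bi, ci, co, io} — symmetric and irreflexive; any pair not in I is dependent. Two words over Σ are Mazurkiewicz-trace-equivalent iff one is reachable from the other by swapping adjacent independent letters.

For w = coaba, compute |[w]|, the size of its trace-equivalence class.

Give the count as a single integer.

20

#0=c has no predecessor
#1=o has no predecessor
#2=a has no predecessor
#3=b depends on [0:c, 1:o]
#4=a depends on [2:a]
sources: [0:c, 1:o, 2:a]
N(rest) = Σ N(rest − s) over sources s of rest; N(one piece) = 1:
  size 1 → [3]=1  [4]=1
  size 2 → [0,3]=1  [1,3]=1  [2,4]=1  [3,4]=2
  size 3 → [0,1,3]=2  [0,3,4]=3  [1,3,4]=3  [2,3,4]=3
  first=0(c) contributes 6
  first=1(o) contributes 6
  first=2(a) contributes 8
|[w]| = 20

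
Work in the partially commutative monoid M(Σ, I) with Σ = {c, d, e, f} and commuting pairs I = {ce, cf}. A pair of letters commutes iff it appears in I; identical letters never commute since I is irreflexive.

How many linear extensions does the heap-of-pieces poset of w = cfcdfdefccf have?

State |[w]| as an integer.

30

0(c) covers ∅
1(f) covers ∅
2(c) covers 0:c
3(d) covers 1:f, 2:c
4(f) covers 3:d
5(d) covers 4:f
6(e) covers 5:d
7(f) covers 6:e
8(c) covers 5:d
9(c) covers 8:c
10(f) covers 7:f
floor of heap: 0:c, 1:f
completions by unplaced set U, small U first (add the entries for U minus each lowest piece of U):
  |U|=1: {9}:1  {10}:1
  |U|=2: {7,10}:1  {8,9}:1  {9,10}:2
  |U|=3: {6,7,10}:1  {7,9,10}:3  {8,9,10}:3
  |U|=4: {6,7,9,10}:4  {7,8,9,10}:6
  |U|=5: {6,7,8,9,10}:10
  |U|=6: {5,6,7,8,9,10}:10
  |U|=7: {4,5,6,7,8,9,10}:10
  |U|=8: {3,4,5,6,7,8,9,10}:10
  |U|=9: {1,3,4,5,6,7,8,9,10}:10  {2,3,4,5,6,7,8,9,10}:10
  start at 0(c): 20
  start at 1(f): 10
sum over floor = 30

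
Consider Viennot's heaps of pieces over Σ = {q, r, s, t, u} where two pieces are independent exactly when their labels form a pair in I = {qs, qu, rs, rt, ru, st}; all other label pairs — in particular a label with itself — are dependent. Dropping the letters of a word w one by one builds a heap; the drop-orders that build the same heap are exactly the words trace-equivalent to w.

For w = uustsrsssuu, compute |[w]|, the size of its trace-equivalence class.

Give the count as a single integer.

66

#0=u has no predecessor
#1=u depends on [0:u]
#2=s depends on [1:u]
#3=t depends on [1:u]
#4=s depends on [2:s]
#5=r has no predecessor
#6=s depends on [4:s]
#7=s depends on [6:s]
#8=s depends on [7:s]
#9=u depends on [3:t, 8:s]
#10=u depends on [9:u]
sources: [0:u, 5:r]
N(rest) = Σ N(rest − s) over sources s of rest; N(one piece) = 1:
  size 1 → [5]=1  [10]=1
  size 2 → [5,10]=2  [9,10]=1
  size 3 → [3,9,10]=1  [5,9,10]=3  [8,9,10]=1
  size 4 → [3,5,9,10]=4  [3,8,9,10]=2  [5,8,9,10]=4  [7,8,9,10]=1
  size 5 → [3,5,8,9,10]=10  [3,7,8,9,10]=3  [5,7,8,9,10]=5  [6,7,8,9,10]=1
  size 6 → [3,5,7,8,9,10]=18  [3,6,7,8,9,10]=4  [4,6,7,8,9,10]=1  [5,6,7,8,9,10]=6
  size 7 → [2,4,6,7,8,9,10]=1  [3,4,6,7,8,9,10]=5  [3,5,6,7,8,9,10]=28  [4,5,6,7,8,9,10]=7
  size 8 → [2,3,4,6,7,8,9,10]=6  [2,4,5,6,7,8,9,10]=8  [3,4,5,6,7,8,9,10]=40
  size 9 → [1,2,3,4,6,7,8,9,10]=6  [2,3,4,5,6,7,8,9,10]=54
  first=0(u) contributes 60
  first=5(r) contributes 6
|[w]| = 66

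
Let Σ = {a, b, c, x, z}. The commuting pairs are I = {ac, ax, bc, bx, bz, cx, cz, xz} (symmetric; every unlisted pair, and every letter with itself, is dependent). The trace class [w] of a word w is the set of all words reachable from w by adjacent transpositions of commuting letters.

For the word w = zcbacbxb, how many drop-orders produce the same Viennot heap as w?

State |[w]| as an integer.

336

0(z) covers ∅
1(c) covers ∅
2(b) covers ∅
3(a) covers 0:z, 2:b
4(c) covers 1:c
5(b) covers 3:a
6(x) covers ∅
7(b) covers 5:b
floor of heap: 0:z, 1:c, 2:b, 6:x
completions by unplaced set U, small U first (add the entries for U minus each lowest piece of U):
  |U|=1: {4}:1  {6}:1  {7}:1
  |U|=2: {1,4}:1  {4,6}:2  {4,7}:2  {5,7}:1  {6,7}:2
  |U|=3: {1,4,6}:3  {1,4,7}:3  {3,5,7}:1  {4,5,7}:3  {4,6,7}:6  {5,6,7}:3
  |U|=4: {0,3,5,7}:1  {1,4,5,7}:6  {1,4,6,7}:12  {2,3,5,7}:1  {3,4,5,7}:4  {3,5,6,7}:4  {4,5,6,7}:12
  |U|=5: {0,2,3,5,7}:2  {0,3,4,5,7}:5  {0,3,5,6,7}:5  {1,3,4,5,7}:10  {1,4,5,6,7}:30  {2,3,4,5,7}:5  {2,3,5,6,7}:5  {3,4,5,6,7}:20
  |U|=6: {0,1,3,4,5,7}:15  {0,2,3,4,5,7}:12  {0,2,3,5,6,7}:12  {0,3,4,5,6,7}:30  {1,2,3,4,5,7}:15  {1,3,4,5,6,7}:60  {2,3,4,5,6,7}:30
  start at 0(z): 105
  start at 1(c): 84
  start at 2(b): 105
  start at 6(x): 42
sum over floor = 336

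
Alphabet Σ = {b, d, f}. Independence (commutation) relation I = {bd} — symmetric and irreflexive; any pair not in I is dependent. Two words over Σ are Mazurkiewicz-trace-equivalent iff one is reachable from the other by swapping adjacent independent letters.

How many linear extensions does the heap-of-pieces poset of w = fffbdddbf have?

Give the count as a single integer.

10

drop 0:f onto floor
drop 1:f onto {0:f}
drop 2:f onto {1:f}
drop 3:b onto {2:f}
drop 4:d onto {2:f}
drop 5:d onto {4:d}
drop 6:d onto {5:d}
drop 7:b onto {3:b}
drop 8:f onto {6:d, 7:b}
ground layer = {0:f}
drop-orders for the pieces not yet dropped (sum over which currently-grounded one goes next):
  1 to go: {8} 1
  2 to go: {6,8} 1  {7,8} 1
  3 to go: {3,7,8} 1  {5,6,8} 1  {6,7,8} 2
  4 to go: {3,6,7,8} 3  {4,5,6,8} 1  {5,6,7,8} 3
  5 to go: {3,5,6,7,8} 6  {4,5,6,7,8} 4
  6 to go: {3,4,5,6,7,8} 10
  7 to go: {2,3,4,5,6,7,8} 10
  if 0:f drops first: 10 orders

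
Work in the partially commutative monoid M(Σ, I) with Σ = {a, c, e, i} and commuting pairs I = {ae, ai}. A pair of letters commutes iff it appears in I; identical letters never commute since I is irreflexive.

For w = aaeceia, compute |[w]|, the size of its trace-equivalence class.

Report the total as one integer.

9

#0=a has no predecessor
#1=a depends on [0:a]
#2=e has no predecessor
#3=c depends on [1:a, 2:e]
#4=e depends on [3:c]
#5=i depends on [4:e]
#6=a depends on [3:c]
sources: [0:a, 2:e]
N(rest) = Σ N(rest − s) over sources s of rest; N(one piece) = 1:
  size 1 → [5]=1  [6]=1
  size 2 → [4,5]=1  [5,6]=2
  size 3 → [4,5,6]=3
  size 4 → [3,4,5,6]=3
  size 5 → [1,3,4,5,6]=3  [2,3,4,5,6]=3
  first=0(a) contributes 6
  first=2(e) contributes 3
|[w]| = 9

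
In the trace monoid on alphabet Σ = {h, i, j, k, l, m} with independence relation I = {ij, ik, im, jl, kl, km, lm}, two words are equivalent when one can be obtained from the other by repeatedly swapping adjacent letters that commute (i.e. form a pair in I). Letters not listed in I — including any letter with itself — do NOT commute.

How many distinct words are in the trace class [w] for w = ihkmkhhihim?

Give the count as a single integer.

piece 0:i — minimal
piece 1:h rests on {0:i}
piece 2:k rests on {1:h}
piece 3:m rests on {1:h}
piece 4:k rests on {2:k}
piece 5:h rests on {3:m, 4:k}
piece 6:h rests on {5:h}
piece 7:i rests on {6:h}
piece 8:h rests on {7:i}
piece 9:i rests on {8:h}
piece 10:m rests on {8:h}
minimal pieces: {0:i}
ways to finish when only these pieces remain (= sum over removing one remaining piece with nothing left below it):
  1 left: {9}→1  {10}→1
  2 left: {9,10}→2
  3 left: {8,9,10}→2
  4 left: {7,8,9,10}→2
  5 left: {6,7,8,9,10}→2
  6 left: {5,6,7,8,9,10}→2
  7 left: {3,5,6,7,8,9,10}→2  {4,5,6,7,8,9,10}→2
  8 left: {2,4,5,6,7,8,9,10}→2  {3,4,5,6,7,8,9,10}→4
  9 left: {2,3,4,5,6,7,8,9,10}→6
  placing 0:i first → 6 extensions

6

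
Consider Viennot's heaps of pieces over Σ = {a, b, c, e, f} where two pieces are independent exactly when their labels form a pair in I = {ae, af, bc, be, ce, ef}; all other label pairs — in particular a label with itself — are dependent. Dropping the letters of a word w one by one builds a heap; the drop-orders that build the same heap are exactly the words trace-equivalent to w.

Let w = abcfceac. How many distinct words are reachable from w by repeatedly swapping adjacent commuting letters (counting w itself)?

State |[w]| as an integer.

16

piece 0:a — minimal
piece 1:b rests on {0:a}
piece 2:c rests on {0:a}
piece 3:f rests on {1:b, 2:c}
piece 4:c rests on {3:f}
piece 5:e — minimal
piece 6:a rests on {4:c}
piece 7:c rests on {6:a}
minimal pieces: {0:a, 5:e}
ways to finish when only these pieces remain (= sum over removing one remaining piece with nothing left below it):
  1 left: {5}→1  {7}→1
  2 left: {5,7}→2  {6,7}→1
  3 left: {4,6,7}→1  {5,6,7}→3
  4 left: {3,4,6,7}→1  {4,5,6,7}→4
  5 left: {1,3,4,6,7}→1  {2,3,4,6,7}→1  {3,4,5,6,7}→5
  6 left: {1,2,3,4,6,7}→2  {1,3,4,5,6,7}→6  {2,3,4,5,6,7}→6
  placing 0:a first → 14 extensions
  placing 5:e first → 2 extensions
total linear extensions = 16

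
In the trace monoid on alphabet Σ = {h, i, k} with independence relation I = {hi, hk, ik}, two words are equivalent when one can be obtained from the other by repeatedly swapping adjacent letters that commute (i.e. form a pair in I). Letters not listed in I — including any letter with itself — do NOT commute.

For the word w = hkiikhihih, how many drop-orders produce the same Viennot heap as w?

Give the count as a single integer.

0(h) covers ∅
1(k) covers ∅
2(i) covers ∅
3(i) covers 2:i
4(k) covers 1:k
5(h) covers 0:h
6(i) covers 3:i
7(h) covers 5:h
8(i) covers 6:i
9(h) covers 7:h
floor of heap: 0:h, 1:k, 2:i
completions by unplaced set U, small U first (add the entries for U minus each lowest piece of U):
  |U|=1: {4}:1  {8}:1  {9}:1
  |U|=2: {1,4}:1  {4,8}:2  {4,9}:2  {6,8}:1  {7,9}:1  {8,9}:2
  |U|=3: {1,4,8}:3  {1,4,9}:3  {3,6,8}:1  {4,6,8}:3  {4,7,9}:3  {4,8,9}:6  {5,7,9}:1  {6,8,9}:3  {7,8,9}:3
  |U|=4: {0,5,7,9}:1  {1,4,6,8}:6  {1,4,7,9}:6  {1,4,8,9}:12  {2,3,6,8}:1  {3,4,6,8}:4  {3,6,8,9}:4  {4,5,7,9}:4  {4,6,8,9}:12  {4,7,8,9}:12  {5,7,8,9}:4  {6,7,8,9}:6
  |U|=5: {0,4,5,7,9}:5  {0,5,7,8,9}:5  {1,3,4,6,8}:10  {1,4,5,7,9}:10  {1,4,6,8,9}:30  {1,4,7,8,9}:30  {2,3,4,6,8}:5  {2,3,6,8,9}:5  {3,4,6,8,9}:20  {3,6,7,8,9}:10  {4,5,7,8,9}:20  {4,6,7,8,9}:30  {5,6,7,8,9}:10
  |U|=6: {0,1,4,5,7,9}:15  {0,4,5,7,8,9}:30  {0,5,6,7,8,9}:15  {1,2,3,4,6,8}:15  {1,3,4,6,8,9}:60  {1,4,5,7,8,9}:60  {1,4,6,7,8,9}:90  {2,3,4,6,8,9}:30  {2,3,6,7,8,9}:15  {3,4,6,7,8,9}:60  {3,5,6,7,8,9}:20  {4,5,6,7,8,9}:60
  |U|=7: {0,1,4,5,7,8,9}:105  {0,3,5,6,7,8,9}:35  {0,4,5,6,7,8,9}:105  {1,2,3,4,6,8,9}:105  {1,3,4,6,7,8,9}:210  {1,4,5,6,7,8,9}:210  {2,3,4,6,7,8,9}:105  {2,3,5,6,7,8,9}:35  {3,4,5,6,7,8,9}:140
  |U|=8: {0,1,4,5,6,7,8,9}:420  {0,2,3,5,6,7,8,9}:70  {0,3,4,5,6,7,8,9}:280  {1,2,3,4,6,7,8,9}:420  {1,3,4,5,6,7,8,9}:560  {2,3,4,5,6,7,8,9}:280
  start at 0(h): 1260
  start at 1(k): 630
  start at 2(i): 1260
sum over floor = 3150

3150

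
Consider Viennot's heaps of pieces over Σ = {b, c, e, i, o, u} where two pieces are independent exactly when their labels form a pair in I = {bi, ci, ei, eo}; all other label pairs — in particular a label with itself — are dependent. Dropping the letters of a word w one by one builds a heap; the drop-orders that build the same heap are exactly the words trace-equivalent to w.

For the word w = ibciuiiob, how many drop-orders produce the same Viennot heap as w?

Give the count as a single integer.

6

0(i) covers ∅
1(b) covers ∅
2(c) covers 1:b
3(i) covers 0:i
4(u) covers 2:c, 3:i
5(i) covers 4:u
6(i) covers 5:i
7(o) covers 6:i
8(b) covers 7:o
floor of heap: 0:i, 1:b
completions by unplaced set U, small U first (add the entries for U minus each lowest piece of U):
  |U|=1: {8}:1
  |U|=2: {7,8}:1
  |U|=3: {6,7,8}:1
  |U|=4: {5,6,7,8}:1
  |U|=5: {4,5,6,7,8}:1
  |U|=6: {2,4,5,6,7,8}:1  {3,4,5,6,7,8}:1
  |U|=7: {0,3,4,5,6,7,8}:1  {1,2,4,5,6,7,8}:1  {2,3,4,5,6,7,8}:2
  start at 0(i): 3
  start at 1(b): 3
sum over floor = 6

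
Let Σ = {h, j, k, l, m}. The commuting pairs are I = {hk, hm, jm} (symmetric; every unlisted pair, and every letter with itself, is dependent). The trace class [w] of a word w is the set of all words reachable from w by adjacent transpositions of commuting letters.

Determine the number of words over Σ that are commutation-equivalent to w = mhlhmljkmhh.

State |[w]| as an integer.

24

#0=m has no predecessor
#1=h has no predecessor
#2=l depends on [0:m, 1:h]
#3=h depends on [2:l]
#4=m depends on [2:l]
#5=l depends on [3:h, 4:m]
#6=j depends on [5:l]
#7=k depends on [6:j]
#8=m depends on [7:k]
#9=h depends on [6:j]
#10=h depends on [9:h]
sources: [0:m, 1:h]
N(rest) = Σ N(rest − s) over sources s of rest; N(one piece) = 1:
  size 1 → [8]=1  [10]=1
  size 2 → [7,8]=1  [8,10]=2  [9,10]=1
  size 3 → [7,8,10]=3  [8,9,10]=3
  size 4 → [7,8,9,10]=6
  size 5 → [6,7,8,9,10]=6
  size 6 → [5,6,7,8,9,10]=6
  size 7 → [3,5,6,7,8,9,10]=6  [4,5,6,7,8,9,10]=6
  size 8 → [3,4,5,6,7,8,9,10]=12
  size 9 → [2,3,4,5,6,7,8,9,10]=12
  first=0(m) contributes 12
  first=1(h) contributes 12
|[w]| = 24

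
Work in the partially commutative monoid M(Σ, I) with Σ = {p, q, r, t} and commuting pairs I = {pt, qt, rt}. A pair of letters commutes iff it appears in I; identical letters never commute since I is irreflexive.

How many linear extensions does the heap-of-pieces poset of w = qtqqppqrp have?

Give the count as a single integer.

9

drop 0:q onto floor
drop 1:t onto floor
drop 2:q onto {0:q}
drop 3:q onto {2:q}
drop 4:p onto {3:q}
drop 5:p onto {4:p}
drop 6:q onto {5:p}
drop 7:r onto {6:q}
drop 8:p onto {7:r}
ground layer = {0:q, 1:t}
drop-orders for the pieces not yet dropped (sum over which currently-grounded one goes next):
  1 to go: {1} 1  {8} 1
  2 to go: {1,8} 2  {7,8} 1
  3 to go: {1,7,8} 3  {6,7,8} 1
  4 to go: {1,6,7,8} 4  {5,6,7,8} 1
  5 to go: {1,5,6,7,8} 5  {4,5,6,7,8} 1
  6 to go: {1,4,5,6,7,8} 6  {3,4,5,6,7,8} 1
  7 to go: {1,3,4,5,6,7,8} 7  {2,3,4,5,6,7,8} 1
  if 0:q drops first: 8 orders
  if 1:t drops first: 1 orders
heap linearizations: 9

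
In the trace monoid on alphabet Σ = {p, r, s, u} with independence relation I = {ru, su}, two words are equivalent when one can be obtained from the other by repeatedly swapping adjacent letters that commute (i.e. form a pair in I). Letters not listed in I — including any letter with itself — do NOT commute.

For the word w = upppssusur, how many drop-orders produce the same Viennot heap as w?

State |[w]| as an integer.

15

piece 0:u — minimal
piece 1:p rests on {0:u}
piece 2:p rests on {1:p}
piece 3:p rests on {2:p}
piece 4:s rests on {3:p}
piece 5:s rests on {4:s}
piece 6:u rests on {3:p}
piece 7:s rests on {5:s}
piece 8:u rests on {6:u}
piece 9:r rests on {7:s}
minimal pieces: {0:u}
ways to finish when only these pieces remain (= sum over removing one remaining piece with nothing left below it):
  1 left: {8}→1  {9}→1
  2 left: {6,8}→1  {7,9}→1  {8,9}→2
  3 left: {5,7,9}→1  {6,8,9}→3  {7,8,9}→3
  4 left: {4,5,7,9}→1  {5,7,8,9}→4  {6,7,8,9}→6
  5 left: {4,5,7,8,9}→5  {5,6,7,8,9}→10
  6 left: {4,5,6,7,8,9}→15
  7 left: {3,4,5,6,7,8,9}→15
  8 left: {2,3,4,5,6,7,8,9}→15
  placing 0:u first → 15 extensions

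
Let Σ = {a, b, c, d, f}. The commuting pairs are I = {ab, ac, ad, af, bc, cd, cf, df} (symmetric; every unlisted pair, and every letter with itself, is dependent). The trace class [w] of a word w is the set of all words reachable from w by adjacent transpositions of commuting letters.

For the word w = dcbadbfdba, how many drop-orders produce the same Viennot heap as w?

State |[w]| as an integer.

#0=d has no predecessor
#1=c has no predecessor
#2=b depends on [0:d]
#3=a has no predecessor
#4=d depends on [2:b]
#5=b depends on [4:d]
#6=f depends on [5:b]
#7=d depends on [5:b]
#8=b depends on [6:f, 7:d]
#9=a depends on [3:a]
sources: [0:d, 1:c, 3:a]
N(rest) = Σ N(rest − s) over sources s of rest; N(one piece) = 1:
  size 1 → [1]=1  [8]=1  [9]=1
  size 2 → [1,8]=2  [1,9]=2  [3,9]=1  [6,8]=1  [7,8]=1  [8,9]=2
  size 3 → [1,3,9]=3  [1,6,8]=3  [1,7,8]=3  [1,8,9]=6  [3,8,9]=3  [6,7,8]=2  [6,8,9]=3  [7,8,9]=3
  size 4 → [1,3,8,9]=12  [1,6,7,8]=8  [1,6,8,9]=12  [1,7,8,9]=12  [3,6,8,9]=6  [3,7,8,9]=6  [5,6,7,8]=2  [6,7,8,9]=8
  size 5 → [1,3,6,8,9]=30  [1,3,7,8,9]=30  [1,5,6,7,8]=10  [1,6,7,8,9]=40  [3,6,7,8,9]=20  [4,5,6,7,8]=2  [5,6,7,8,9]=10
  size 6 → [1,3,6,7,8,9]=120  [1,4,5,6,7,8]=12  [1,5,6,7,8,9]=60  [2,4,5,6,7,8]=2  [3,5,6,7,8,9]=30  [4,5,6,7,8,9]=12
  size 7 → [0,2,4,5,6,7,8]=2  [1,2,4,5,6,7,8]=14  [1,3,5,6,7,8,9]=210  [1,4,5,6,7,8,9]=84  [2,4,5,6,7,8,9]=14  [3,4,5,6,7,8,9]=42
  size 8 → [0,1,2,4,5,6,7,8]=16  [0,2,4,5,6,7,8,9]=16  [1,2,4,5,6,7,8,9]=112  [1,3,4,5,6,7,8,9]=336  [2,3,4,5,6,7,8,9]=56
  first=0(d) contributes 504
  first=1(c) contributes 72
  first=3(a) contributes 144
|[w]| = 720

720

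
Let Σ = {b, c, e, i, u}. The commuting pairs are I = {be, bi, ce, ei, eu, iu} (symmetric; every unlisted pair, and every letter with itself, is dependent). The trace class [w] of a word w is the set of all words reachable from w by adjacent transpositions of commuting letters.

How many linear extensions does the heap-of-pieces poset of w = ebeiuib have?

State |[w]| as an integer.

drop 0:e onto floor
drop 1:b onto floor
drop 2:e onto {0:e}
drop 3:i onto floor
drop 4:u onto {1:b}
drop 5:i onto {3:i}
drop 6:b onto {4:u}
ground layer = {0:e, 1:b, 3:i}
drop-orders for the pieces not yet dropped (sum over which currently-grounded one goes next):
  1 to go: {2} 1  {5} 1  {6} 1
  2 to go: {0,2} 1  {2,5} 2  {2,6} 2  {3,5} 1  {4,6} 1  {5,6} 2
  3 to go: {0,2,5} 3  {0,2,6} 3  {1,4,6} 1  {2,3,5} 3  {2,4,6} 3  {2,5,6} 6  {3,5,6} 3  {4,5,6} 3
  4 to go: {0,2,3,5} 6  {0,2,4,6} 6  {0,2,5,6} 12  {1,2,4,6} 4  {1,4,5,6} 4  {2,3,5,6} 12  {2,4,5,6} 12  {3,4,5,6} 6
  5 to go: {0,1,2,4,6} 10  {0,2,3,5,6} 30  {0,2,4,5,6} 30  {1,2,4,5,6} 20  {1,3,4,5,6} 10  {2,3,4,5,6} 30
  if 0:e drops first: 60 orders
  if 1:b drops first: 90 orders
  if 3:i drops first: 60 orders
heap linearizations: 210

210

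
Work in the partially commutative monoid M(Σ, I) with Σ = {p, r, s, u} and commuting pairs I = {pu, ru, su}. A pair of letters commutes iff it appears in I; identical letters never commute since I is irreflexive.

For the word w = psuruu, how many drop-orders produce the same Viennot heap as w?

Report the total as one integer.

20

0(p) covers ∅
1(s) covers 0:p
2(u) covers ∅
3(r) covers 1:s
4(u) covers 2:u
5(u) covers 4:u
floor of heap: 0:p, 2:u
completions by unplaced set U, small U first (add the entries for U minus each lowest piece of U):
  |U|=1: {3}:1  {5}:1
  |U|=2: {1,3}:1  {3,5}:2  {4,5}:1
  |U|=3: {0,1,3}:1  {1,3,5}:3  {2,4,5}:1  {3,4,5}:3
  |U|=4: {0,1,3,5}:4  {1,3,4,5}:6  {2,3,4,5}:4
  start at 0(p): 10
  start at 2(u): 10
sum over floor = 20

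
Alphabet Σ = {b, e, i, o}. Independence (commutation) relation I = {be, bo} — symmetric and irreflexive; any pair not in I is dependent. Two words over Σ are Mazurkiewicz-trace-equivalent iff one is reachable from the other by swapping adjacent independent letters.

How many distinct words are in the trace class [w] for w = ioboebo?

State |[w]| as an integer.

0(i) covers ∅
1(o) covers 0:i
2(b) covers 0:i
3(o) covers 1:o
4(e) covers 3:o
5(b) covers 2:b
6(o) covers 4:e
floor of heap: 0:i
completions by unplaced set U, small U first (add the entries for U minus each lowest piece of U):
  |U|=1: {5}:1  {6}:1
  |U|=2: {2,5}:1  {4,6}:1  {5,6}:2
  |U|=3: {2,5,6}:3  {3,4,6}:1  {4,5,6}:3
  |U|=4: {1,3,4,6}:1  {2,4,5,6}:6  {3,4,5,6}:4
  |U|=5: {1,3,4,5,6}:5  {2,3,4,5,6}:10
  start at 0(i): 15

15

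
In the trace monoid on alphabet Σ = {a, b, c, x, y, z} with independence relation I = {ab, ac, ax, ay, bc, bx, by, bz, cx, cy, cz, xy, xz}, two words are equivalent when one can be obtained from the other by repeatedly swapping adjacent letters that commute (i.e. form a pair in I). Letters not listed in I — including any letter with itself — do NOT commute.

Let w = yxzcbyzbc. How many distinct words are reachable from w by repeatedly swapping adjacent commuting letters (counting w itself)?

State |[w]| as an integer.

3780

#0=y has no predecessor
#1=x has no predecessor
#2=z depends on [0:y]
#3=c has no predecessor
#4=b has no predecessor
#5=y depends on [2:z]
#6=z depends on [5:y]
#7=b depends on [4:b]
#8=c depends on [3:c]
sources: [0:y, 1:x, 3:c, 4:b]
N(rest) = Σ N(rest − s) over sources s of rest; N(one piece) = 1:
  size 1 → [1]=1  [6]=1  [7]=1  [8]=1
  size 2 → [1,6]=2  [1,7]=2  [1,8]=2  [3,8]=1  [4,7]=1  [5,6]=1  [6,7]=2  [6,8]=2  [7,8]=2
  size 3 → [1,3,8]=3  [1,4,7]=3  [1,5,6]=3  [1,6,7]=6  [1,6,8]=6  [1,7,8]=6  [2,5,6]=1  [3,6,8]=3  [3,7,8]=3  [4,6,7]=3  [4,7,8]=3  [5,6,7]=3  [5,6,8]=3  [6,7,8]=6
  size 4 → [0,2,5,6]=1  [1,2,5,6]=4  [1,3,6,8]=12  [1,3,7,8]=12  [1,4,6,7]=12  [1,4,7,8]=12  [1,5,6,7]=12  [1,5,6,8]=12  [1,6,7,8]=24  [2,5,6,7]=4  [2,5,6,8]=4  [3,4,7,8]=6  [3,5,6,8]=6  [3,6,7,8]=12  [4,5,6,7]=6  [4,6,7,8]=12  [5,6,7,8]=12
  size 5 → [0,1,2,5,6]=5  [0,2,5,6,7]=5  [0,2,5,6,8]=5  [1,2,5,6,7]=20  [1,2,5,6,8]=20  [1,3,4,7,8]=30  [1,3,5,6,8]=30  [1,3,6,7,8]=60  [1,4,5,6,7]=30  [1,4,6,7,8]=60  [1,5,6,7,8]=60  [2,3,5,6,8]=10  [2,4,5,6,7]=10  [2,5,6,7,8]=20  [3,4,6,7,8]=30  [3,5,6,7,8]=30  [4,5,6,7,8]=30
  size 6 → [0,1,2,5,6,7]=30  [0,1,2,5,6,8]=30  [0,2,3,5,6,8]=15  [0,2,4,5,6,7]=15  [0,2,5,6,7,8]=30  [1,2,3,5,6,8]=60  [1,2,4,5,6,7]=60  [1,2,5,6,7,8]=120  [1,3,4,6,7,8]=180  [1,3,5,6,7,8]=180  [1,4,5,6,7,8]=180  [2,3,5,6,7,8]=60  [2,4,5,6,7,8]=60  [3,4,5,6,7,8]=90
  size 7 → [0,1,2,3,5,6,8]=105  [0,1,2,4,5,6,7]=105  [0,1,2,5,6,7,8]=210  [0,2,3,5,6,7,8]=105  [0,2,4,5,6,7,8]=105  [1,2,3,5,6,7,8]=420  [1,2,4,5,6,7,8]=420  [1,3,4,5,6,7,8]=630  [2,3,4,5,6,7,8]=210
  first=0(y) contributes 1680
  first=1(x) contributes 420
  first=3(c) contributes 840
  first=4(b) contributes 840
|[w]| = 3780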